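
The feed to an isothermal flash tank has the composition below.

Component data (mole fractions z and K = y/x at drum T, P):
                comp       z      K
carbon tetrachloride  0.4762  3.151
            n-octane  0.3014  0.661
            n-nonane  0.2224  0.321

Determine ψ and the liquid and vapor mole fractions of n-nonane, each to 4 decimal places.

Rachford–Rice: g(ψ) = Σ zᵢ(Kᵢ−1)/(1+ψ(Kᵢ−1)) = 0.
Check two-phase: ΣzᵢKᵢ = 1.7711 > 1 and Σzᵢ/Kᵢ = 1.2999 > 1, so g(0) = 0.7711 > 0 and g(1) = -0.2999 < 0.
Newton–Raphson from ψ = 0.5:
  ψ = 0.5000: g = 0.14187, g' = -0.7967 → ψ = 0.6781
  ψ = 0.6781: g = 0.00411, g' = -0.7751 → ψ = 0.6834
Converged at ψ = 0.6834.
Compositions from xᵢ = zᵢ/(1+ψ(Kᵢ−1)), yᵢ = Kᵢxᵢ:
  carbon tetrachloride: x = 0.1928, y = 0.6075
  n-octane: x = 0.3923, y = 0.2593
  n-nonane: x = 0.4149, y = 0.1332

ψ = 0.6834, x_n-nonane = 0.4149, y_n-nonane = 0.1332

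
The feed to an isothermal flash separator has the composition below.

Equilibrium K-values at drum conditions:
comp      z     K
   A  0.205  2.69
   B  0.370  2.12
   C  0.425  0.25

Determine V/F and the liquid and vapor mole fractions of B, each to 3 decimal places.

V/F = 0.441, x_B = 0.248, y_B = 0.525

Newton–Raphson from V/F = 0.55:
  V/F = 0.550: g = -0.1066, g' = -1.028 → V/F = 0.446
  V/F = 0.446: g = -0.0053, g' = -0.937 → V/F = 0.441
Converged at V/F = 0.441.
Compositions from xᵢ = zᵢ/(1+V/F(Kᵢ−1)), yᵢ = Kᵢxᵢ:
  A: x = 0.118, y = 0.316
  B: x = 0.248, y = 0.525
  C: x = 0.635, y = 0.159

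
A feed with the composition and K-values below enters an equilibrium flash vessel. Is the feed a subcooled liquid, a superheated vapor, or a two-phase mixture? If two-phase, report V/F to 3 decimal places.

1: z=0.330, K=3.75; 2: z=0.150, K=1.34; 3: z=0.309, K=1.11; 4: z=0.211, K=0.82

superheated vapor

ΣzᵢKᵢ = 1.955; Σzᵢ/Kᵢ = 0.736.
Since Σzᵢ/Kᵢ < 1 the mixture is above its dew point — single vapor phase.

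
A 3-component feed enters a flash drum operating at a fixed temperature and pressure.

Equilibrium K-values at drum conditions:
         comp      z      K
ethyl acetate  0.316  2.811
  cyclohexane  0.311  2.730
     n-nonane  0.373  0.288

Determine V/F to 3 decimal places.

Rachford–Rice: g(V/F) = Σ zᵢ(Kᵢ−1)/(1+V/F(Kᵢ−1)) = 0.
Check two-phase: ΣzᵢKᵢ = 1.845 > 1 and Σzᵢ/Kᵢ = 1.521 > 1, so g(0) = 0.845 > 0 and g(1) = -0.521 < 0.
Newton–Raphson from V/F = 0.63:
  V/F = 0.630: g = 0.0431, g' = -1.061 → V/F = 0.671
  V/F = 0.671: g = -0.0008, g' = -1.103 → V/F = 0.670
Converged at V/F = 0.670.

V/F = 0.670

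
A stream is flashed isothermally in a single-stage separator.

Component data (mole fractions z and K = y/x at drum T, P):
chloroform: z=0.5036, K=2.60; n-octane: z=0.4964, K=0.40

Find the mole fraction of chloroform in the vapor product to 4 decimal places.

Binary case is linear: z₁(K₁−1)(1+V/F(K₂−1)) + z₂(K₂−1)(1+V/F(K₁−1)) = 0
⇒ V/F = [z₁(K₁−1)+z₂(K₂−1)] / [−(K₁−1)(K₂−1)] = 0.50792/0.96000 = 0.5291
Compositions from xᵢ = zᵢ/(1+V/F(Kᵢ−1)), yᵢ = Kᵢxᵢ:
  chloroform: x = 0.2727, y = 0.7091
  n-octane: x = 0.7273, y = 0.2909

y_chloroform = 0.7091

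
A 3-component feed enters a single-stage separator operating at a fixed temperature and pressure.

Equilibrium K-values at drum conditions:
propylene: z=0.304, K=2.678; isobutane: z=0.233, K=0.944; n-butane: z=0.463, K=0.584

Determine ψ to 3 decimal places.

ψ = 0.556

Material balance + equilibrium reduce to Σ zᵢ(Kᵢ−1)/(1+ψ(Kᵢ−1)) = 0.
Check two-phase: ΣzᵢKᵢ = 1.304 > 1 and Σzᵢ/Kᵢ = 1.153 > 1, so g(0) = 0.304 > 0 and g(1) = -0.153 < 0.
Newton iteration, ψ⁰ = 0.5:
  ψ = 0.500: g = 0.0208, g' = -0.382 → ψ = 0.554
  ψ = 0.554: g = 0.0004, g' = -0.366 → ψ = 0.556
Converged at ψ = 0.556.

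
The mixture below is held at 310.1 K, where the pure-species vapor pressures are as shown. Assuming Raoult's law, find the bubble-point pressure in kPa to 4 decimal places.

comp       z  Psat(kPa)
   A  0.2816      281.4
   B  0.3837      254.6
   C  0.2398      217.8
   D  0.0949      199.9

Pbub = 248.1312 kPa

At the bubble point ψ → 0, so ΣzᵢKᵢ = 1 with Kᵢ = Pᵢˢᵃᵗ/P ⇒ P = ΣzᵢPᵢˢᵃᵗ.
P = 0.2816·281.4 + 0.3837·254.6 + 0.2398·217.8 + 0.0949·199.9 = 248.1312 kPa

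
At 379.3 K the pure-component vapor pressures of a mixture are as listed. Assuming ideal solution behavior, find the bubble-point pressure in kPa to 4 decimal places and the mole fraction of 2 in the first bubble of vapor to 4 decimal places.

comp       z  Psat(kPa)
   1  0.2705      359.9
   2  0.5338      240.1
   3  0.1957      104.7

Pbub = 246.0081 kPa, y_2 = 0.5210

At the bubble point ψ → 0, so ΣzᵢKᵢ = 1 with Kᵢ = Pᵢˢᵃᵗ/P ⇒ P = ΣzᵢPᵢˢᵃᵗ.
P = 0.2705·359.9 + 0.5338·240.1 + 0.1957·104.7 = 246.0081 kPa
yᵢ = zᵢPᵢˢᵃᵗ/P ⇒ y_2 = 0.5338·240.1/246.0081 = 0.5210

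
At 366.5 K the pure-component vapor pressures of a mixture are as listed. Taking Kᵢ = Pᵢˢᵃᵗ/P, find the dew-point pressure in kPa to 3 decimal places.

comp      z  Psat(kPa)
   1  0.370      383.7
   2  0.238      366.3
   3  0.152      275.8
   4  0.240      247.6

Pdew = 319.034 kPa

At the dew point ψ → 1, so Σzᵢ/Kᵢ = 1 with Kᵢ = Pᵢˢᵃᵗ/P ⇒ 1/P = Σzᵢ/Pᵢˢᵃᵗ.
1/P = 0.370/383.7 + 0.238/366.3 + 0.152/275.8 + 0.240/247.6 = 0.003134 ⇒ P = 319.034 kPa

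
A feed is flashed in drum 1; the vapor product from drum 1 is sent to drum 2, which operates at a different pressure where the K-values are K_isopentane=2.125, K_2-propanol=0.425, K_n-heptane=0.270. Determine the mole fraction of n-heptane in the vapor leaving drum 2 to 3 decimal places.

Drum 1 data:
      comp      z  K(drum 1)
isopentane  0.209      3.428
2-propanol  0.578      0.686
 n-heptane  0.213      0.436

y_n-heptane (drum 2) = 0.037

Drum 1:
Rachford–Rice: g(ψ₁) = Σ zᵢ(Kᵢ−1)/(1+ψ₁(Kᵢ−1)) = 0.
g(0) = ΣzᵢKᵢ − 1 = 0.206 and g(1) = 1 − Σzᵢ/Kᵢ = -0.392, so a root lies in (0, 1).
Newton–Raphson from ψ₁ = 0.5:
  ψ₁ = 0.500: g = -0.1534, g' = -0.463 → ψ₁ = 0.169
  ψ₁ = 0.169: g = 0.0356, g' = -0.766 → ψ₁ = 0.215
  ψ₁ = 0.215: g = 0.0020, g' = -0.685 → ψ₁ = 0.218
Converged at ψ₁ = 0.218.
Drum-1 compositions:
  isopentane: x = 0.137, y = 0.468
  2-propanol: x = 0.620, y = 0.426
  n-heptane: x = 0.243, y = 0.106
Drum-2 feed = drum-1 vapor: z₂ = (0.4685, 0.4256, 0.1059).
Drum 2:
Material balance + equilibrium reduce to Σ zᵢ(Kᵢ−1)/(1+ψ₂(Kᵢ−1)) = 0.
g(0) = ΣzᵢKᵢ − 1 = 0.205 and g(1) = 1 − Σzᵢ/Kᵢ = -0.614, so a root lies in (0, 1).
Newton iteration, ψ₂⁰ = 0.5:
  ψ₂ = 0.500: g = -0.1279, g' = -0.660 → ψ₂ = 0.306
  ψ₂ = 0.306: g = -0.0046, g' = -0.629 → ψ₂ = 0.299
Converged at ψ₂ = 0.299.
  isopentane: x = 0.351, y = 0.745
  2-propanol: x = 0.514, y = 0.218
  n-heptane: x = 0.135, y = 0.037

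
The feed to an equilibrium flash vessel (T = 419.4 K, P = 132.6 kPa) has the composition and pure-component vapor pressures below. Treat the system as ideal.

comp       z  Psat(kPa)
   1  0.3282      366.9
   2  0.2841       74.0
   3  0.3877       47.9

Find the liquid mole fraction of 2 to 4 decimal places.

Raoult's law: Kᵢ = Pᵢˢᵃᵗ/P = Pᵢˢᵃᵗ/132.6.
  K_1 = 366.9/132.6 = 2.766968, K_2 = 74.0/132.6 = 0.558069, K_3 = 47.9/132.6 = 0.361237
Material balance + equilibrium reduce to Σ zᵢ(Kᵢ−1)/(1+β(Kᵢ−1)) = 0.
Feasibility: ΣzᵢKᵢ = 1.2067, Σzᵢ/Kᵢ = 1.7009 — both > 1, two phases present.
Newton iteration, β⁰ = 0.5:
  β = 0.5000: g = -0.21713, g' = -0.7218 → β = 0.1992
  β = 0.1992: g = 0.00754, g' = -0.8350 → β = 0.2082
  β = 0.2082: g = 0.00004, g' = -0.8254 → β = 0.2083
Converged at β = 0.2083.
Compositions from xᵢ = zᵢ/(1+β(Kᵢ−1)), yᵢ = Kᵢxᵢ:
  1: x = 0.2399, y = 0.6638
  2: x = 0.3129, y = 0.1746
  3: x = 0.4472, y = 0.1615

x_2 = 0.3129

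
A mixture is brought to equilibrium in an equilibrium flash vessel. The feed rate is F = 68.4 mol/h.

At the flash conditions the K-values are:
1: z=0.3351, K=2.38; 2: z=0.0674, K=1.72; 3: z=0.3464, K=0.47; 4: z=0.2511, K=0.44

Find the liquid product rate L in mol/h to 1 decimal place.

Newton–Raphson from ψ = 0.5:
  ψ = 0.5000: g = -0.13577, g' = -0.5743 → ψ = 0.2636
  ψ = 0.2636: g = 0.00150, g' = -0.6077 → ψ = 0.2661
Converged at ψ = 0.2661.
Then V = ψ·F = 0.2661·68.4 = 18.2 mol/h and L = F − V = 50.2 mol/h.

L = 50.2 mol/h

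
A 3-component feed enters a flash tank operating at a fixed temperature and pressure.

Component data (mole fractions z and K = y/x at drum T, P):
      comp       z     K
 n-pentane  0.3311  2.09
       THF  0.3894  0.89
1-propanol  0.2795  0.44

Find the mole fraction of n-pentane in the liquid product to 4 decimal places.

x_n-pentane = 0.2281

Let ψ = V/F and solve Σ zᵢ(Kᵢ−1)/(1+ψ(Kᵢ−1)) = 0.
Feasibility: ΣzᵢKᵢ = 1.1615, Σzᵢ/Kᵢ = 1.2312 — both > 1, two phases present.
Newton–Raphson from ψ = 0.5:
  ψ = 0.5000: g = -0.02912, g' = -0.3392 → ψ = 0.4141
Converged at ψ = 0.4141.
Compositions from xᵢ = zᵢ/(1+ψ(Kᵢ−1)), yᵢ = Kᵢxᵢ:
  n-pentane: x = 0.2281, y = 0.4768
  THF: x = 0.4080, y = 0.3631
  1-propanol: x = 0.3639, y = 0.1601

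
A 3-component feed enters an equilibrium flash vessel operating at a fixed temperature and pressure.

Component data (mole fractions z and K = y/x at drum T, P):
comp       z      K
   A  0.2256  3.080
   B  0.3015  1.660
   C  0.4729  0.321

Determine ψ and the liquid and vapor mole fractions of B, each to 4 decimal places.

ψ = 0.3653, x_B = 0.2429, y_B = 0.4033

Rachford–Rice: g(ψ) = Σ zᵢ(Kᵢ−1)/(1+ψ(Kᵢ−1)) = 0.
Check two-phase: ΣzᵢKᵢ = 1.3471 > 1 and Σzᵢ/Kᵢ = 1.7281 > 1, so g(0) = 0.3471 > 0 and g(1) = -0.7281 < 0.
Newton–Raphson from ψ = 0.38:
  ψ = 0.3800: g = -0.01158, g' = -0.7845 → ψ = 0.3652
  ψ = 0.3652: g = 0.00001, g' = -0.7860 → ψ = 0.3653
Converged at ψ = 0.3653.
Compositions from xᵢ = zᵢ/(1+ψ(Kᵢ−1)), yᵢ = Kᵢxᵢ:
  A: x = 0.1282, y = 0.3949
  B: x = 0.2429, y = 0.4033
  C: x = 0.6289, y = 0.2019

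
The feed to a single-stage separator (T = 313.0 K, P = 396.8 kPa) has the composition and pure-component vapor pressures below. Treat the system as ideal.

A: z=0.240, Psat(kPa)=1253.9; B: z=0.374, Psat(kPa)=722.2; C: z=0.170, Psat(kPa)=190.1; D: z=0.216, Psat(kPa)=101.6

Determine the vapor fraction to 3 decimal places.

Raoult's law: Kᵢ = Pᵢˢᵃᵗ/P = Pᵢˢᵃᵗ/396.8.
  K_A = 1253.9/396.8 = 3.16003, K_B = 722.2/396.8 = 1.82006, K_C = 190.1/396.8 = 0.47908, K_D = 101.6/396.8 = 0.25605
Material balance + equilibrium reduce to Σ zᵢ(Kᵢ−1)/(1+ψ(Kᵢ−1)) = 0.
Feasibility: ΣzᵢKᵢ = 1.576, Σzᵢ/Kᵢ = 1.480 — both > 1, two phases present.
Iterate (Newton) starting at ψ = 0.65:
  ψ = 0.650: g = -0.0293, g' = -0.854 → ψ = 0.616
  ψ = 0.616: g = -0.0005, g' = -0.824 → ψ = 0.615
Converged at ψ = 0.615.

ψ = 0.615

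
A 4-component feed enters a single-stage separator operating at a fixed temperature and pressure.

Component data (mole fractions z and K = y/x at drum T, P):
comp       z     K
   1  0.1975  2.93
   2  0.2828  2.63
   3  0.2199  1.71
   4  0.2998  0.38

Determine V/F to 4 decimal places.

Material balance + equilibrium reduce to Σ zᵢ(Kᵢ−1)/(1+V/F(Kᵢ−1)) = 0.
Feasibility: ΣzᵢKᵢ = 1.8124, Σzᵢ/Kᵢ = 1.0925 — both > 1, two phases present.
Newton–Raphson from V/F = 0.5:
  V/F = 0.5000: g = 0.29380, g' = -0.7210 → V/F = 0.9075
  V/F = 0.9075: g = -0.00555, g' = -0.8629 → V/F = 0.9010
Converged at V/F = 0.9010.

V/F = 0.9010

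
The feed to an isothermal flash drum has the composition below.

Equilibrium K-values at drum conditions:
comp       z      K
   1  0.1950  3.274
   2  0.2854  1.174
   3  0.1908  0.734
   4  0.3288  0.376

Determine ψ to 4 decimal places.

Iterate (Newton) starting at ψ = 0.5:
  ψ = 0.5000: g = -0.10357, g' = -0.5165 → ψ = 0.2995
  ψ = 0.2995: g = 0.00350, g' = -0.5742 → ψ = 0.3056
Converged at ψ = 0.3056.

ψ = 0.3056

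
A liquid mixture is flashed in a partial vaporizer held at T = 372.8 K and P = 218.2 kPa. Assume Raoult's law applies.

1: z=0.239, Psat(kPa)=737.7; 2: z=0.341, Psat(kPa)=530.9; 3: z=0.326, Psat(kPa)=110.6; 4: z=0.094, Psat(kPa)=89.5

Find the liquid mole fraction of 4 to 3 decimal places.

x_4 = 0.196

Raoult's law: Kᵢ = Pᵢˢᵃᵗ/P = Pᵢˢᵃᵗ/218.2.
  K_1 = 737.7/218.2 = 3.38084, K_2 = 530.9/218.2 = 2.43309, K_3 = 110.6/218.2 = 0.50687, K_4 = 89.5/218.2 = 0.41017
Rachford–Rice: g(V/F) = Σ zᵢ(Kᵢ−1)/(1+V/F(Kᵢ−1)) = 0.
Check two-phase: ΣzᵢKᵢ = 1.842 > 1 and Σzᵢ/Kᵢ = 1.083 > 1, so g(0) = 0.842 > 0 and g(1) = -0.083 < 0.
Iterate (Newton) starting at V/F = 0.4:
  V/F = 0.400: g = 0.3293, g' = -0.817 → V/F = 0.803
  V/F = 0.803: g = 0.0513, g' = -0.646 → V/F = 0.882
  V/F = 0.882: g = -0.0007, g' = -0.668 → V/F = 0.881
Converged at V/F = 0.881.
Compositions from xᵢ = zᵢ/(1+V/F(Kᵢ−1)), yᵢ = Kᵢxᵢ:
  1: x = 0.077, y = 0.261
  2: x = 0.151, y = 0.367
  3: x = 0.576, y = 0.292
  4: x = 0.196, y = 0.080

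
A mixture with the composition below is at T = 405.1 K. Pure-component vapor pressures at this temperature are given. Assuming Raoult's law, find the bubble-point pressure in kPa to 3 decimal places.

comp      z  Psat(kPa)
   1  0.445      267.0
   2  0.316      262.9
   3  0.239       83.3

Pbub = 221.800 kPa

At the bubble point ψ → 0, so ΣzᵢKᵢ = 1 with Kᵢ = Pᵢˢᵃᵗ/P ⇒ P = ΣzᵢPᵢˢᵃᵗ.
P = 0.445·267.0 + 0.316·262.9 + 0.239·83.3 = 221.800 kPa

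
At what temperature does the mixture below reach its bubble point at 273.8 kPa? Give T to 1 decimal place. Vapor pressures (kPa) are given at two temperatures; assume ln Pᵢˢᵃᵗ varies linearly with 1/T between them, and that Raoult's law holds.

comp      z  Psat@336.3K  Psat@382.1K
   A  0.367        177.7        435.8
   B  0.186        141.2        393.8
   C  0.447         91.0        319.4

Bubble-point temperature: ΣzᵢPᵢˢᵃᵗ(T) = P. Interpolate ln Pᵢˢᵃᵗ = aᵢ + bᵢ/T.
  T = 336.3 K: ΣzᵢPᵢˢᵃᵗ = 132.16 kPa
  T = 382.1 K: ΣzᵢPᵢˢᵃᵗ = 375.96 kPa
  T = 359.2 K: ΣzᵢPᵢˢᵃᵗ = 229.73 kPa
  T = 370.6 K: ΣzᵢPᵢˢᵃᵗ = 295.60 kPa
  T = 364.9 K: ΣzᵢPᵢˢᵃᵗ = 261.06 kPa
  T = 367.8 K: ΣzᵢPᵢˢᵃᵗ = 278.22 kPa
Interpolating between 364.9 K and 367.8 K gives T ≈ 367.1 K.

T = 367.1 K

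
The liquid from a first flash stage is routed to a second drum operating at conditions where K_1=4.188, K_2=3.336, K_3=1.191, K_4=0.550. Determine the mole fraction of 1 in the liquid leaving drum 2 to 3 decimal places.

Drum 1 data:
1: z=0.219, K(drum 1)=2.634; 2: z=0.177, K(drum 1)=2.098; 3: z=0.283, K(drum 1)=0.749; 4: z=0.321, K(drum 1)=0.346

x_1 (drum 2) = 0.040

Drum 1:
Rachford–Rice: g(ψ₁) = Σ zᵢ(Kᵢ−1)/(1+ψ₁(Kᵢ−1)) = 0.
Check two-phase: ΣzᵢKᵢ = 1.271 > 1 and Σzᵢ/Kᵢ = 1.473 > 1, so g(0) = 0.271 > 0 and g(1) = -0.473 < 0.
Newton iteration, ψ₁⁰ = 0.5:
  ψ₁ = 0.500: g = -0.0708, g' = -0.592 → ψ₁ = 0.381
  ψ₁ = 0.381: g = -0.0003, g' = -0.594 → ψ₁ = 0.380
Converged at ψ₁ = 0.380.
Drum-1 compositions:
  1: x = 0.135, y = 0.356
  2: x = 0.125, y = 0.262
  3: x = 0.313, y = 0.234
  4: x = 0.427, y = 0.148
Drum-2 feed = drum-1 liquid: z₂ = (0.1351, 0.1249, 0.3128, 0.4272).
Drum 2:
Material balance + equilibrium reduce to Σ zᵢ(Kᵢ−1)/(1+ψ₂(Kᵢ−1)) = 0.
g(0) = ΣzᵢKᵢ − 1 = 0.590 and g(1) = 1 − Σzᵢ/Kᵢ = -0.109, so a root lies in (0, 1).
Iterate (Newton) starting at ψ₂ = 0.65:
  ψ₂ = 0.650: g = 0.0375, g' = -0.435 → ψ₂ = 0.736
  ψ₂ = 0.736: g = 0.0009, g' = -0.417 → ψ₂ = 0.738
Converged at ψ₂ = 0.738.
  1: x = 0.040, y = 0.169
  2: x = 0.046, y = 0.153
  3: x = 0.274, y = 0.327
  4: x = 0.640, y = 0.352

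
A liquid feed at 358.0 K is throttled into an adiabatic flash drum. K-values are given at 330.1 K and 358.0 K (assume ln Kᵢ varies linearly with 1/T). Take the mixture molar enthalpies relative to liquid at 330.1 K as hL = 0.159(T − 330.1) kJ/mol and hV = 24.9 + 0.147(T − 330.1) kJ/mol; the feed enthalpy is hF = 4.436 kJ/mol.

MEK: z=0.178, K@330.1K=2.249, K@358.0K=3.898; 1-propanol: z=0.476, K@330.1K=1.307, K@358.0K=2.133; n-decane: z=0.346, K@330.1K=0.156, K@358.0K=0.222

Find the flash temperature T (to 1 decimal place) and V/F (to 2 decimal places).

T = 331.2 K, V/F = 0.17

Adiabatic flash: solve Rachford–Rice at each trial T, then check hF = ψ·hV(T) + (1−ψ)·hL(T).
  T = 330.1 K: K = (2.249, 1.307, 0.156), RR gives ψ = 0.137, H_out = 3.405 kJ/mol
  T = 358.0 K: K = (3.898, 2.133, 0.222), RR gives ψ = 0.604, H_out = 19.272 kJ/mol
  T = 344.1 K: K = (2.997, 1.688, 0.188), RR gives ψ = 0.443, H_out = 13.193 kJ/mol
  T = 337.1 K: K = (2.604, 1.489, 0.171), RR gives ψ = 0.320, H_out = 9.049 kJ/mol
  T = 333.6 K: K = (2.422, 1.396, 0.164), RR gives ψ = 0.238, H_out = 6.475 kJ/mol
  T = 331.9 K: K = (2.337, 1.352, 0.160), RR gives ψ = 0.192, H_out = 5.056 kJ/mol
Linear interpolation between T = 330.1 (H_out = 3.405) and T = 331.9 (H_out = 5.056) on hF = 4.436 gives T ≈ 331.2 K, at which ψ = 0.17.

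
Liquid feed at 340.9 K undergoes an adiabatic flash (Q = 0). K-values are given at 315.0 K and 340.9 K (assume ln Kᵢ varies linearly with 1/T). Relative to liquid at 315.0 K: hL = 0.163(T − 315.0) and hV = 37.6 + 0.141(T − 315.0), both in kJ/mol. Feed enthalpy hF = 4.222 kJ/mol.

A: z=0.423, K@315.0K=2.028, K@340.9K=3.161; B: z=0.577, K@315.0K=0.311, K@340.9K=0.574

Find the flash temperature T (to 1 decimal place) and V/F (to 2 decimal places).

T = 316.9 K, V/F = 0.10

Adiabatic flash: solve Rachford–Rice at each trial T, then check hF = ψ·hV(T) + (1−ψ)·hL(T).
  T = 315.0 K: K = (2.028, 0.311), RR gives ψ = 0.053, H_out = 1.980 kJ/mol
  T = 340.9 K: K = (3.161, 0.574), RR gives ψ = 0.726, H_out = 31.104 kJ/mol
  T = 327.9 K: K = (2.552, 0.427), RR gives ψ = 0.367, H_out = 15.784 kJ/mol
  T = 321.4 K: K = (2.278, 0.365), RR gives ψ = 0.215, H_out = 9.094 kJ/mol
  T = 318.2 K: K = (2.151, 0.337), RR gives ψ = 0.137, H_out = 5.658 kJ/mol
  T = 316.6 K: K = (2.089, 0.324), RR gives ψ = 0.096, H_out = 3.857 kJ/mol
Linear interpolation between T = 316.6 (H_out = 3.857) and T = 318.2 (H_out = 5.658) on hF = 4.222 gives T ≈ 316.9 K, at which ψ = 0.10.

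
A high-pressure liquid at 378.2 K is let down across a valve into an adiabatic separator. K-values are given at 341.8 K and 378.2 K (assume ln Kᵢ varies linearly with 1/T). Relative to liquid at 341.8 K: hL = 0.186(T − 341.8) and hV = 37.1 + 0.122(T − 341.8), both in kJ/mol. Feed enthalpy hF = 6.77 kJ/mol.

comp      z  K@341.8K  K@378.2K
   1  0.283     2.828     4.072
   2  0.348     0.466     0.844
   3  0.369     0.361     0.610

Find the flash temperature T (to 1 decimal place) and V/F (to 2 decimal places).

T = 347.2 K, V/F = 0.16

Adiabatic flash: solve Rachford–Rice at each trial T, then check hF = ψ·hV(T) + (1−ψ)·hL(T).
  T = 341.8 K: K = (2.828, 0.466, 0.361), RR gives ψ = 0.089, H_out = 3.295 kJ/mol
  T = 378.2 K: K = (4.072, 0.844, 0.610), RR gives ψ = 0.745, H_out = 32.682 kJ/mol
  T = 360.0 K: K = (3.425, 0.637, 0.476), RR gives ψ = 0.335, H_out = 15.418 kJ/mol
  T = 350.9 K: K = (3.120, 0.547, 0.416), RR gives ψ = 0.204, H_out = 9.156 kJ/mol
  T = 346.4 K: K = (2.974, 0.506, 0.388), RR gives ψ = 0.146, H_out = 6.243 kJ/mol
  T = 348.6 K: K = (3.045, 0.526, 0.401), RR gives ψ = 0.174, H_out = 7.660 kJ/mol
Linear interpolation between T = 346.4 (H_out = 6.243) and T = 348.6 (H_out = 7.660) on hF = 6.77 gives T ≈ 347.2 K, at which ψ = 0.16.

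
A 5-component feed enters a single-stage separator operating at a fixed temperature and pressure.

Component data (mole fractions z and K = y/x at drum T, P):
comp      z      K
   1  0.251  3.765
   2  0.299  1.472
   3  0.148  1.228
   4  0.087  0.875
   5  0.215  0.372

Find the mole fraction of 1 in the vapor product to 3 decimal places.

Newton–Raphson from β = 0.67:
  β = 0.670: g = 0.1348, g' = -0.534 → β = 0.922
  β = 0.922: g = -0.0115, g' = -0.670 → β = 0.905
Converged at β = 0.905.
Compositions from xᵢ = zᵢ/(1+β(Kᵢ−1)), yᵢ = Kᵢxᵢ:
  1: x = 0.072, y = 0.270
  2: x = 0.210, y = 0.308
  3: x = 0.123, y = 0.151
  4: x = 0.098, y = 0.086
  5: x = 0.498, y = 0.185

y_1 = 0.270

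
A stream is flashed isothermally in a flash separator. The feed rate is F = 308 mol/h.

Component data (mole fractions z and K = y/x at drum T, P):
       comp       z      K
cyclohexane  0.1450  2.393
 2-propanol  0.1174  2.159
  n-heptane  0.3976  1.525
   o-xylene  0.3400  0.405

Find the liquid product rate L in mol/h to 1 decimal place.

L = 102.2 mol/h

Iterate (Newton) starting at ψ = 0.49:
  ψ = 0.4900: g = 0.08730, g' = -0.4727 → ψ = 0.6747
  ψ = 0.6747: g = -0.00336, g' = -0.5202 → ψ = 0.6682
Converged at ψ = 0.6682.
Then V = ψ·F = 0.6682·308 = 205.8 mol/h and L = F − V = 102.2 mol/h.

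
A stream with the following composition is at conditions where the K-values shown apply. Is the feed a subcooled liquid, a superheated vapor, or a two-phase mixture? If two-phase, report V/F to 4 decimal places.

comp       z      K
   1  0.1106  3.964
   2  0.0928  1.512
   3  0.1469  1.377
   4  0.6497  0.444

ΣzᵢKᵢ = 1.0695; Σzᵢ/Kᵢ = 1.6592.
Both exceed 1, so a two-phase solution exists.
Let ψ = V/F and solve Σ zᵢ(Kᵢ−1)/(1+ψ(Kᵢ−1)) = 0.
Iterate (Newton) starting at ψ = 0.52:
  ψ = 0.5200: g = -0.29532, g' = -0.5777 → ψ = 0.0088
  ψ = 0.0088: g = 0.05902, g' = -1.1708 → ψ = 0.0592
  ψ = 0.0592: g = 0.00567, g' = -0.9610 → ψ = 0.0651
Converged at ψ = 0.0651.

two-phase, V/F = 0.0651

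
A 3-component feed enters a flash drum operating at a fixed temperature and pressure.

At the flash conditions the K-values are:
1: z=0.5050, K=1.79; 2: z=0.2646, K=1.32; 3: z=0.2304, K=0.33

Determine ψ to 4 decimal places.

Rachford–Rice: g(ψ) = Σ zᵢ(Kᵢ−1)/(1+ψ(Kᵢ−1)) = 0.
Feasibility: ΣzᵢKᵢ = 1.3293, Σzᵢ/Kᵢ = 1.1808 — both > 1, two phases present.
Iterate (Newton) starting at ψ = 0.53:
  ψ = 0.5300: g = 0.11423, g' = -0.4251 → ψ = 0.7987
  ψ = 0.7987: g = -0.02004, g' = -0.6143 → ψ = 0.7661
  ψ = 0.7661: g = -0.00063, g' = -0.5764 → ψ = 0.7650
Converged at ψ = 0.7650.

ψ = 0.7650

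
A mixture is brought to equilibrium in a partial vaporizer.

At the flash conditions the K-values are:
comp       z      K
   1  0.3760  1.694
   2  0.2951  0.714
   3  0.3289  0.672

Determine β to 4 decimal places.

Let β = V/F and solve Σ zᵢ(Kᵢ−1)/(1+β(Kᵢ−1)) = 0.
Check two-phase: ΣzᵢKᵢ = 1.0687 > 1 and Σzᵢ/Kᵢ = 1.1247 > 1, so g(0) = 0.0687 > 0 and g(1) = -0.1247 < 0.
Newton iteration, β⁰ = 0.5:
  β = 0.5000: g = -0.03380, g' = -0.1833 → β = 0.3156
  β = 0.3156: g = 0.00095, g' = -0.1951 → β = 0.3205
Converged at β = 0.3205.

β = 0.3205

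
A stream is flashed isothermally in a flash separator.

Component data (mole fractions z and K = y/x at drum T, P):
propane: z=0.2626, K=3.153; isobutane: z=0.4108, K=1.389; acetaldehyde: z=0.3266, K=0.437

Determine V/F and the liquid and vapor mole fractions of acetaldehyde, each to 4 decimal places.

Material balance + equilibrium reduce to Σ zᵢ(Kᵢ−1)/(1+V/F(Kᵢ−1)) = 0.
g(0) = ΣzᵢKᵢ − 1 = 0.5413 and g(1) = 1 − Σzᵢ/Kᵢ = -0.1264, so a root lies in (0, 1).
Newton iteration, V/F⁰ = 0.62:
  V/F = 0.6200: g = 0.08842, g' = -0.5080 → V/F = 0.7941
  V/F = 0.7941: g = -0.00180, g' = -0.5407 → V/F = 0.7907
Converged at V/F = 0.7907.
Compositions from xᵢ = zᵢ/(1+V/F(Kᵢ−1)), yᵢ = Kᵢxᵢ:
  propane: x = 0.0972, y = 0.3064
  isobutane: x = 0.3142, y = 0.4364
  acetaldehyde: x = 0.5887, y = 0.2572

V/F = 0.7907, x_acetaldehyde = 0.5887, y_acetaldehyde = 0.2572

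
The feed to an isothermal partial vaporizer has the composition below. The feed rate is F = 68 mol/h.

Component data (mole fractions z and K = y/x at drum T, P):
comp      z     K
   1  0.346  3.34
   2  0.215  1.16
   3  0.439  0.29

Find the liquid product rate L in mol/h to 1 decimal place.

L = 39.7 mol/h

Let ψ = V/F and solve Σ zᵢ(Kᵢ−1)/(1+ψ(Kᵢ−1)) = 0.
Feasibility: ΣzᵢKᵢ = 1.532, Σzᵢ/Kᵢ = 1.803 — both > 1, two phases present.
Iterate (Newton) starting at ψ = 0.3:
  ψ = 0.300: g = 0.1125, g' = -1.016 → ψ = 0.411
  ψ = 0.411: g = 0.0052, g' = -0.938 → ψ = 0.416
Converged at ψ = 0.416.
Then V = ψ·F = 0.4162·68 = 28.3 mol/h and L = F − V = 39.7 mol/h.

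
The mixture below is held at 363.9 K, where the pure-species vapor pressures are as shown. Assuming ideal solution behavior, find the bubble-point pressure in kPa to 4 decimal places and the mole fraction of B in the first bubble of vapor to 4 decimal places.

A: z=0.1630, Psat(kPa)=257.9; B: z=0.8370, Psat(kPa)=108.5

Pbub = 132.8522 kPa, y_B = 0.6836

At the bubble point ψ → 0, so ΣzᵢKᵢ = 1 with Kᵢ = Pᵢˢᵃᵗ/P ⇒ P = ΣzᵢPᵢˢᵃᵗ.
P = 0.1630·257.9 + 0.8370·108.5 = 132.8522 kPa
yᵢ = zᵢPᵢˢᵃᵗ/P ⇒ y_B = 0.8370·108.5/132.8522 = 0.6836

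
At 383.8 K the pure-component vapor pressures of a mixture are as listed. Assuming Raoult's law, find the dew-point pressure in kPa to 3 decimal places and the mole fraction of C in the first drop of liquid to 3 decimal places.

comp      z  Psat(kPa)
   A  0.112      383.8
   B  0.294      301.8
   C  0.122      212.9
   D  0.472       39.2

Pdew = 72.047 kPa, x_C = 0.041

At the dew point ψ → 1, so Σzᵢ/Kᵢ = 1 with Kᵢ = Pᵢˢᵃᵗ/P ⇒ 1/P = Σzᵢ/Pᵢˢᵃᵗ.
1/P = 0.112/383.8 + 0.294/301.8 + 0.122/212.9 + 0.472/39.2 = 0.013880 ⇒ P = 72.047 kPa
xᵢ = zᵢP/Pᵢˢᵃᵗ ⇒ x_C = 0.122·72.047/212.9 = 0.041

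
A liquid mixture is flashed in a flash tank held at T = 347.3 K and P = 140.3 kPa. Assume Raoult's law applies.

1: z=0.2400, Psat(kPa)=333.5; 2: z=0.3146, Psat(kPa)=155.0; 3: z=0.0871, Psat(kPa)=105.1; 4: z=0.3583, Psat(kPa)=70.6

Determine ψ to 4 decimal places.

ψ = 0.3950

Raoult's law: Kᵢ = Pᵢˢᵃᵗ/P = Pᵢˢᵃᵗ/140.3.
  K_1 = 333.5/140.3 = 2.377049, K_2 = 155.0/140.3 = 1.104775, K_3 = 105.1/140.3 = 0.749109, K_4 = 70.6/140.3 = 0.503207
Iterate (Newton) starting at ψ = 0.35:
  ψ = 0.3500: g = 0.01538, g' = -0.3466 → ψ = 0.3944
  ψ = 0.3944: g = 0.00020, g' = -0.3378 → ψ = 0.3950
Converged at ψ = 0.3950.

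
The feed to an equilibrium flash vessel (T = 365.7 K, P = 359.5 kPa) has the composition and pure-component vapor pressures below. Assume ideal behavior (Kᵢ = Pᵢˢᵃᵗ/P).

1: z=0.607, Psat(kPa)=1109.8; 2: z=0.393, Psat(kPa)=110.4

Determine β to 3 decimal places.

Raoult's law: Kᵢ = Pᵢˢᵃᵗ/P = Pᵢˢᵃᵗ/359.5.
  K_1 = 1109.8/359.5 = 3.08707, K_2 = 110.4/359.5 = 0.30709
Let β = V/F and solve Σ zᵢ(Kᵢ−1)/(1+β(Kᵢ−1)) = 0.
Check two-phase: ΣzᵢKᵢ = 1.995 > 1 and Σzᵢ/Kᵢ = 1.476 > 1, so g(0) = 0.995 > 0 and g(1) = -0.476 < 0.
Binary case is linear: z₁(K₁−1)(1+β(K₂−1)) + z₂(K₂−1)(1+β(K₁−1)) = 0
⇒ β = [z₁(K₁−1)+z₂(K₂−1)] / [−(K₁−1)(K₂−1)] = 0.9945/1.4461 = 0.688

β = 0.688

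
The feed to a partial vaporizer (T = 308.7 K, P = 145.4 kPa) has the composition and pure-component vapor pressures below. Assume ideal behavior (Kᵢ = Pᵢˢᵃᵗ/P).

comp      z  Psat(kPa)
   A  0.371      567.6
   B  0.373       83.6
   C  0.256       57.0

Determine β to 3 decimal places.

β = 0.518

Raoult's law: Kᵢ = Pᵢˢᵃᵗ/P = Pᵢˢᵃᵗ/145.4.
  K_A = 567.6/145.4 = 3.90371, K_B = 83.6/145.4 = 0.57497, K_C = 57.0/145.4 = 0.39202
Rachford–Rice: g(β) = Σ zᵢ(Kᵢ−1)/(1+β(Kᵢ−1)) = 0.
Check two-phase: ΣzᵢKᵢ = 1.763 > 1 and Σzᵢ/Kᵢ = 1.397 > 1, so g(0) = 0.763 > 0 and g(1) = -0.397 < 0.
Iterate (Newton) starting at β = 0.5:
  β = 0.500: g = 0.0144, g' = -0.824 → β = 0.518
Converged at β = 0.518.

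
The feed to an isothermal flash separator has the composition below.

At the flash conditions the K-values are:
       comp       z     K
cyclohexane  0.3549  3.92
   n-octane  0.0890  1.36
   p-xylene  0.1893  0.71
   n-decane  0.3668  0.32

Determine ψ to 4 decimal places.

Material balance + equilibrium reduce to Σ zᵢ(Kᵢ−1)/(1+ψ(Kᵢ−1)) = 0.
Check two-phase: ΣzᵢKᵢ = 1.7640 > 1 and Σzᵢ/Kᵢ = 1.5688 > 1, so g(0) = 0.7640 > 0 and g(1) = -0.5688 < 0.
Newton–Raphson from ψ = 0.31:
  ψ = 0.3100: g = 0.19639, g' = -1.1345 → ψ = 0.4831
  ψ = 0.4831: g = 0.02189, g' = -0.9268 → ψ = 0.5067
  ψ = 0.5067: g = 0.00012, g' = -0.9171 → ψ = 0.5069
Converged at ψ = 0.5069.

ψ = 0.5069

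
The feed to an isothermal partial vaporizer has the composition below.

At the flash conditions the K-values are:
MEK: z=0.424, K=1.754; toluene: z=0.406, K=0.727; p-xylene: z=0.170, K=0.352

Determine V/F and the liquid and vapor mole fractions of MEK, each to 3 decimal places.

V/F = 0.311, x_MEK = 0.344, y_MEK = 0.603

Iterate (Newton) starting at V/F = 0.42:
  V/F = 0.420: g = -0.0337, g' = -0.312 → V/F = 0.312
  V/F = 0.312: g = -0.0004, g' = -0.306 → V/F = 0.311
Converged at V/F = 0.311.
Compositions from xᵢ = zᵢ/(1+V/F(Kᵢ−1)), yᵢ = Kᵢxᵢ:
  MEK: x = 0.344, y = 0.603
  toluene: x = 0.444, y = 0.323
  p-xylene: x = 0.213, y = 0.075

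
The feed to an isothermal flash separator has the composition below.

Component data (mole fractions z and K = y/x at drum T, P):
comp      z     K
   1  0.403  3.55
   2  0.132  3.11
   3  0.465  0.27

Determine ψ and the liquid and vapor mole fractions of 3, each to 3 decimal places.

ψ = 0.542, x_3 = 0.769, y_3 = 0.208

Let ψ = V/F and solve Σ zᵢ(Kᵢ−1)/(1+ψ(Kᵢ−1)) = 0.
Feasibility: ΣzᵢKᵢ = 1.967, Σzᵢ/Kᵢ = 1.878 — both > 1, two phases present.
Iterate (Newton) starting at ψ = 0.41:
  ψ = 0.410: g = 0.1673, g' = -1.300 → ψ = 0.539
  ψ = 0.539: g = 0.0038, g' = -1.267 → ψ = 0.542
Converged at ψ = 0.542.
Compositions from xᵢ = zᵢ/(1+ψ(Kᵢ−1)), yᵢ = Kᵢxᵢ:
  1: x = 0.169, y = 0.601
  2: x = 0.062, y = 0.192
  3: x = 0.769, y = 0.208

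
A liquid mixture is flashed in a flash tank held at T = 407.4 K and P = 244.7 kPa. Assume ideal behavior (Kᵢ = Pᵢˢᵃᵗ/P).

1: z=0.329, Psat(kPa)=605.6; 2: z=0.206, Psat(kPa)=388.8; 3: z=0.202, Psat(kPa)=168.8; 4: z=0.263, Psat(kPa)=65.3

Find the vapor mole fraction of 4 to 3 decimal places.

Raoult's law: Kᵢ = Pᵢˢᵃᵗ/P = Pᵢˢᵃᵗ/244.7.
  K_1 = 605.6/244.7 = 2.47487, K_2 = 388.8/244.7 = 1.58888, K_3 = 168.8/244.7 = 0.68982, K_4 = 65.3/244.7 = 0.26686
Material balance + equilibrium reduce to Σ zᵢ(Kᵢ−1)/(1+β(Kᵢ−1)) = 0.
g(0) = ΣzᵢKᵢ − 1 = 0.351 and g(1) = 1 − Σzᵢ/Kᵢ = -0.541, so a root lies in (0, 1).
Newton–Raphson from β = 0.5:
  β = 0.500: g = -0.0056, g' = -0.659 → β = 0.492
Converged at β = 0.492.
Compositions from xᵢ = zᵢ/(1+β(Kᵢ−1)), yᵢ = Kᵢxᵢ:
  1: x = 0.191, y = 0.472
  2: x = 0.160, y = 0.254
  3: x = 0.238, y = 0.164
  4: x = 0.411, y = 0.110

y_4 = 0.110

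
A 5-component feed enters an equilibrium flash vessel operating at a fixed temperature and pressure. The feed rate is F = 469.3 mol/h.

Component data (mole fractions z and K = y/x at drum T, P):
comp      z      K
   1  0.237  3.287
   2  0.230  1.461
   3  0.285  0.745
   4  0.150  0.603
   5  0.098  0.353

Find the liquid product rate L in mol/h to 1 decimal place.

L = 138.9 mol/h

Let ψ = V/F and solve Σ zᵢ(Kᵢ−1)/(1+ψ(Kᵢ−1)) = 0.
Feasibility: ΣzᵢKᵢ = 1.452, Σzᵢ/Kᵢ = 1.138 — both > 1, two phases present.
Newton iteration, ψ⁰ = 0.52:
  ψ = 0.520: g = 0.0787, g' = -0.446 → ψ = 0.697
  ψ = 0.697: g = 0.0032, g' = -0.421 → ψ = 0.704
Converged at ψ = 0.704.
Then V = ψ·F = 0.7041·469.3 = 330.4 mol/h and L = F − V = 138.9 mol/h.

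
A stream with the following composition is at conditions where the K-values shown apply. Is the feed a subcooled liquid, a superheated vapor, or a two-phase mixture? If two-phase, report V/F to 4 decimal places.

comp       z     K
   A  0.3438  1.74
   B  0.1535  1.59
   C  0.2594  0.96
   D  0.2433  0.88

ΣzᵢKᵢ = 1.3054; Σzᵢ/Kᵢ = 0.8408.
Since Σzᵢ/Kᵢ < 1 the mixture is above its dew point — single vapor phase.

superheated vapor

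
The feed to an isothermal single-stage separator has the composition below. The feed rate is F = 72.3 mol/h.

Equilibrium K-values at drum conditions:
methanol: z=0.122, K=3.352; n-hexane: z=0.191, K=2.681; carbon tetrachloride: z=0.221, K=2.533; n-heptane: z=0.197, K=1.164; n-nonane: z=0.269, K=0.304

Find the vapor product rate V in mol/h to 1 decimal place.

Iterate (Newton) starting at ψ = 0.52:
  ψ = 0.520: g = 0.2253, g' = -0.776 → ψ = 0.810
  ψ = 0.810: g = -0.0152, g' = -0.970 → ψ = 0.795
Converged at ψ = 0.795.
Then V = ψ·F = 0.7945·72.3 = 57.4 mol/h and L = F − V = 14.9 mol/h.

V = 57.4 mol/h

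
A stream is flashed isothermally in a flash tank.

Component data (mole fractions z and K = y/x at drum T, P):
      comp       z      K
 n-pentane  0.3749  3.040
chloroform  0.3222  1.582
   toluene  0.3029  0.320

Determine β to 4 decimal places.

Material balance + equilibrium reduce to Σ zᵢ(Kᵢ−1)/(1+β(Kᵢ−1)) = 0.
Feasibility: ΣzᵢKᵢ = 1.7463, Σzᵢ/Kᵢ = 1.2736 — both > 1, two phases present.
Newton iteration, β⁰ = 0.37:
  β = 0.3700: g = 0.31491, g' = -0.8306 → β = 0.7491
  β = 0.7491: g = 0.01325, g' = -0.8789 → β = 0.7642
  β = 0.7642: g = -0.00014, g' = -0.8976 → β = 0.7640
Converged at β = 0.7640.

β = 0.7640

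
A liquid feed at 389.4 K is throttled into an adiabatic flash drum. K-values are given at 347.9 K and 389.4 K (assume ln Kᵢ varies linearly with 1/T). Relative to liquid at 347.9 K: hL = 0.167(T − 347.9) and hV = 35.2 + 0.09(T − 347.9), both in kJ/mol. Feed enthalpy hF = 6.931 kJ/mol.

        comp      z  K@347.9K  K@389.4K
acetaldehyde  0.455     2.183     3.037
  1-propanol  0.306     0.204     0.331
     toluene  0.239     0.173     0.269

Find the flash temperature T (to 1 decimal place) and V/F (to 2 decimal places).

T = 355.3 K, V/F = 0.16

Adiabatic flash: solve Rachford–Rice at each trial T, then check hF = ψ·hV(T) + (1−ψ)·hL(T).
  T = 347.9 K: K = (2.183, 0.204, 0.173), RR gives ψ = 0.101, H_out = 3.566 kJ/mol
  T = 389.4 K: K = (3.037, 0.331, 0.269), RR gives ψ = 0.386, H_out = 19.269 kJ/mol
  T = 368.6 K: K = (2.598, 0.263, 0.218), RR gives ψ = 0.260, H_out = 12.204 kJ/mol
  T = 358.2 K: K = (2.386, 0.232, 0.195), RR gives ψ = 0.187, H_out = 8.160 kJ/mol
  T = 353.0 K: K = (2.283, 0.218, 0.184), RR gives ψ = 0.146, H_out = 5.932 kJ/mol
  T = 355.6 K: K = (2.334, 0.225, 0.189), RR gives ψ = 0.167, H_out = 7.067 kJ/mol
  T = 354.3 K: K = (2.309, 0.221, 0.186), RR gives ψ = 0.157, H_out = 6.504 kJ/mol
Linear interpolation between T = 354.3 (H_out = 6.504) and T = 355.6 (H_out = 7.067) on hF = 6.931 gives T ≈ 355.3 K, at which ψ = 0.16.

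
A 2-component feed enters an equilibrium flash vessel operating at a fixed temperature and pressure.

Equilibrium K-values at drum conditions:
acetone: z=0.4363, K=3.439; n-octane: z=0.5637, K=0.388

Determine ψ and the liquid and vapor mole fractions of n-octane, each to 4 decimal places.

Rachford–Rice: g(ψ) = Σ zᵢ(Kᵢ−1)/(1+ψ(Kᵢ−1)) = 0.
g(0) = ΣzᵢKᵢ − 1 = 0.7192 and g(1) = 1 − Σzᵢ/Kᵢ = -0.5797, so a root lies in (0, 1).
Newton iteration, ψ⁰ = 0.5:
  ψ = 0.5000: g = -0.01765, g' = -0.9652 → ψ = 0.4817
  ψ = 0.4817: g = 0.00007, g' = -0.9733 → ψ = 0.4818
Converged at ψ = 0.4818.
Compositions from xᵢ = zᵢ/(1+ψ(Kᵢ−1)), yᵢ = Kᵢxᵢ:
  acetone: x = 0.2006, y = 0.6898
  n-octane: x = 0.7994, y = 0.3102

ψ = 0.4818, x_n-octane = 0.7994, y_n-octane = 0.3102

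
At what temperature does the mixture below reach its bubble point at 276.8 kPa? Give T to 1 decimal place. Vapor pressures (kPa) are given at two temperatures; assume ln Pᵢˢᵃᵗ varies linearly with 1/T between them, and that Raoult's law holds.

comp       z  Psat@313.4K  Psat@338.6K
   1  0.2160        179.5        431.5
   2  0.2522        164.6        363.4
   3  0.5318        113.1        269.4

T = 333.2 K

Bubble-point temperature: ΣzᵢPᵢˢᵃᵗ(T) = P. Interpolate ln Pᵢˢᵃᵗ = aᵢ + bᵢ/T.
  T = 313.4 K: ΣzᵢPᵢˢᵃᵗ = 140.43 kPa
  T = 338.6 K: ΣzᵢPᵢˢᵃᵗ = 328.12 kPa
  T = 326.0 K: ΣzᵢPᵢˢᵃᵗ = 218.17 kPa
  T = 332.3 K: ΣzᵢPᵢˢᵃᵗ = 268.58 kPa
  T = 335.5 K: ΣzᵢPᵢˢᵃᵗ = 297.61 kPa
  T = 333.9 K: ΣzᵢPᵢˢᵃᵗ = 282.79 kPa
Interpolating between 332.3 K and 333.9 K gives T ≈ 333.2 K.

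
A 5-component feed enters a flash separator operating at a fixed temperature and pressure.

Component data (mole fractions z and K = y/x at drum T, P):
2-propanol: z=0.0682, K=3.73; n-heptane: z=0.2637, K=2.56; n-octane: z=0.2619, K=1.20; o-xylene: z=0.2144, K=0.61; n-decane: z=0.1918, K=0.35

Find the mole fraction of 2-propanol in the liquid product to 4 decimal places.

Newton–Raphson from β = 0.5:
  β = 0.5000: g = 0.06888, g' = -0.5303 → β = 0.6299
  β = 0.6299: g = 0.00051, g' = -0.5299 → β = 0.6309
Converged at β = 0.6309.
Compositions from xᵢ = zᵢ/(1+β(Kᵢ−1)), yᵢ = Kᵢxᵢ:
  2-propanol: x = 0.0251, y = 0.0934
  n-heptane: x = 0.1329, y = 0.3402
  n-octane: x = 0.2326, y = 0.2791
  o-xylene: x = 0.2844, y = 0.1735
  n-decane: x = 0.3251, y = 0.1138

x_2-propanol = 0.0251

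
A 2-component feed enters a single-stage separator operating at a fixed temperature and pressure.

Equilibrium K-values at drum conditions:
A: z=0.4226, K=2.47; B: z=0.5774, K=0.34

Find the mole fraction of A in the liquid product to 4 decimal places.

x_A = 0.3099

Binary case is linear: z₁(K₁−1)(1+V/F(K₂−1)) + z₂(K₂−1)(1+V/F(K₁−1)) = 0
⇒ V/F = [z₁(K₁−1)+z₂(K₂−1)] / [−(K₁−1)(K₂−1)] = 0.24014/0.97020 = 0.2475
Compositions from xᵢ = zᵢ/(1+V/F(Kᵢ−1)), yᵢ = Kᵢxᵢ:
  A: x = 0.3099, y = 0.7654
  B: x = 0.6901, y = 0.2346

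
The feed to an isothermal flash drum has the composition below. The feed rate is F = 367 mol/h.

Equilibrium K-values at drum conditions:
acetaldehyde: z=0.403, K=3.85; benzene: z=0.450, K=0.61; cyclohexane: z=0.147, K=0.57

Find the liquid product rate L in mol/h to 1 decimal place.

L = 74.3 mol/h

Rachford–Rice: g(β) = Σ zᵢ(Kᵢ−1)/(1+β(Kᵢ−1)) = 0.
Check two-phase: ΣzᵢKᵢ = 1.910 > 1 and Σzᵢ/Kᵢ = 1.100 > 1, so g(0) = 0.910 > 0 and g(1) = -0.100 < 0.
Iterate (Newton) starting at β = 0.42:
  β = 0.420: g = 0.2358, g' = -0.817 → β = 0.709
  β = 0.709: g = 0.0469, g' = -0.546 → β = 0.795
  β = 0.795: g = 0.0015, g' = -0.514 → β = 0.798
Converged at β = 0.798.
Then V = β·F = 0.7975·367 = 292.7 mol/h and L = F − V = 74.3 mol/h.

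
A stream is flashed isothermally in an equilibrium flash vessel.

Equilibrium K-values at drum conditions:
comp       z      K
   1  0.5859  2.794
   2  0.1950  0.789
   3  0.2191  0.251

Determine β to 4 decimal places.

β = 0.7744

Material balance + equilibrium reduce to Σ zᵢ(Kᵢ−1)/(1+β(Kᵢ−1)) = 0.
Check two-phase: ΣzᵢKᵢ = 1.8459 > 1 and Σzᵢ/Kᵢ = 1.3298 > 1, so g(0) = 0.8459 > 0 and g(1) = -0.3298 < 0.
Iterate (Newton) starting at β = 0.5:
  β = 0.5000: g = 0.24573, g' = -0.8490 → β = 0.7894
  β = 0.7894: g = -0.01587, g' = -1.0713 → β = 0.7746
  β = 0.7746: g = -0.00024, g' = -1.0400 → β = 0.7744
Converged at β = 0.7744.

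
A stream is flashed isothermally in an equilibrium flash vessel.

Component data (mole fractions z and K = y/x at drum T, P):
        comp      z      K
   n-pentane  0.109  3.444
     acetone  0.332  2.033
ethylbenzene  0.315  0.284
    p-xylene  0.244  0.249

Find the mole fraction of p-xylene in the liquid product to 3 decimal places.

x_p-xylene = 0.283

Let β = V/F and solve Σ zᵢ(Kᵢ−1)/(1+β(Kᵢ−1)) = 0.
Feasibility: ΣzᵢKᵢ = 1.201, Σzᵢ/Kᵢ = 2.284 — both > 1, two phases present.
Newton–Raphson from β = 0.5:
  β = 0.500: g = -0.2987, g' = -1.031 → β = 0.210
  β = 0.210: g = -0.0253, g' = -0.941 → β = 0.183
  β = 0.183: g = 0.0002, g' = -0.960 → β = 0.184
Converged at β = 0.184.
Compositions from xᵢ = zᵢ/(1+β(Kᵢ−1)), yᵢ = Kᵢxᵢ:
  n-pentane: x = 0.075, y = 0.259
  acetone: x = 0.279, y = 0.567
  ethylbenzene: x = 0.363, y = 0.103
  p-xylene: x = 0.283, y = 0.070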